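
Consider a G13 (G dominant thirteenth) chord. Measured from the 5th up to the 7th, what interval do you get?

G13 is spelled G, B, D, F, A, E.
That puts D below F.
D up to F is 3 semitones, a half step narrower than a major third, so the interval is minor.

minor third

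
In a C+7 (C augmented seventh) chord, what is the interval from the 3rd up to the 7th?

The chord tones of C7#5 are C-E-G#-Bb.
The 3rd is E and the 7th is Bb.
E up to Bb is 6 semitones, a half step narrower than a perfect fifth, so the interval is diminished.

diminished fifth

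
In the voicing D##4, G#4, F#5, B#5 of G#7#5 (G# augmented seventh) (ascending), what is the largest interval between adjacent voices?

minor seventh

Adjacent intervals: D##4→G#4 = diminished fourth; G#4→F#5 = minor seventh; F#5→B#5 = augmented fourth.
The largest is G#4 to F#5, a minor seventh (10 semitones).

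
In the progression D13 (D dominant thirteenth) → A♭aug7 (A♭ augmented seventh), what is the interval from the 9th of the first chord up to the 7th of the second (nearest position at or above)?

D13 (D dominant thirteenth) has E as its 9th, and A♭aug7 (A♭ augmented seventh) has G♭ as its 7th.
From E to G♭: 2 semitones over a third = diminished.

diminished 3rd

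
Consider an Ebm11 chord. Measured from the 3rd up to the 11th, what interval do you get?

The chord tones of Ebm11 are Eb–Gb–Bb–Db–F–Ab.
3rd = Gb; 11th = Ab.
Gb up to Ab spans 9 letter names and 14 semitones — a major ninth.

major 9th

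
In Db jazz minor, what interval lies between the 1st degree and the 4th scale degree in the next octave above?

Spelling Db jazz minor: Db Eb Fb Gb Ab Bb C.
The 1st degree is Db and the scale degree 4 (up an octave) is Gb.
Counting 11 letters and 17 half steps from Db gives a perfect eleventh.

perfect eleventh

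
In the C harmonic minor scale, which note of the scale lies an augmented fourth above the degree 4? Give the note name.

The scale is C D Eb F G Ab B.
The degree 4 is F; an augmented fourth above that is B — scale degree 7.

B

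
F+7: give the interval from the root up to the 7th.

Spelling the chord: F–A–C♯–E♭.
That puts F below E♭.
7 letter names make it a seventh; at 10 semitones (a half step narrower than major) the quality is minor.

m7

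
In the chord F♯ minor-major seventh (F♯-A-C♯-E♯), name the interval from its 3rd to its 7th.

augmented 5th

That puts A below E♯.
5 letter names make it a fifth; at 8 semitones (a half step wider than perfect) the quality is augmented.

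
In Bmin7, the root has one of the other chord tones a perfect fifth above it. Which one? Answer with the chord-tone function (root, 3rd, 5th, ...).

Bm7 is spelled B D F# A.
The root is B. A perfect fifth above B is F#.
F# is the chord's 5th.

5th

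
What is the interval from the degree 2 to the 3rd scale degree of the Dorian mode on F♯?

F♯ dorian: F♯ G♯ A B C♯ D♯ E.
The degree 2 is G♯ and the 3rd scale degree is A.
From G♯ to A: 1 semitone over a second = minor.

minor second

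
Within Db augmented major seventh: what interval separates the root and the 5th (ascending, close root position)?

augmented fifth

Db+maj7 (Db augmented major seventh) is spelled Db, F, A, C.
That puts Db below A.
5 letter names make it a fifth; at 8 semitones (a half step wider than perfect) the quality is augmented.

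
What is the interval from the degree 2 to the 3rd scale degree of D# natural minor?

minor 2nd

The scale runs D# E# F# G# A# B C#.
So we need the interval from E# up to F#.
2 letter names make it a second; at 1 semitone (a half step narrower than major) the quality is minor.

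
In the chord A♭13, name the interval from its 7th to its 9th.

The chord tones of A♭ dominant thirteenth are A♭-C-E♭-G♭-B♭-F.
The 7th is G♭ and the 9th is B♭.
Counting 3 letters and 4 half steps from G♭ gives a major third.

major third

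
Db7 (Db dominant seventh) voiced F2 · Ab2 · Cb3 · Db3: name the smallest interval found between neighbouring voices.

major second

Adjacent intervals: F2→Ab2 = minor third; Ab2→Cb3 = minor third; Cb3→Db3 = major second.
The smallest is Cb3 to Db3, a major second (2 semitones).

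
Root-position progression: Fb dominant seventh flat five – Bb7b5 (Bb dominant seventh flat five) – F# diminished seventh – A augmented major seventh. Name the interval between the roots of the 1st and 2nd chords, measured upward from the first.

The roots are Fb and Bb.
4 letter names make it a fourth; at 6 semitones (a half step wider than perfect) the quality is augmented.

A4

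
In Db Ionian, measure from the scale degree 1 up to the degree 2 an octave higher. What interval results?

Db major: Db Eb F Gb Ab Bb C.
That puts Db below Eb.
Counting 9 letters and 14 half steps from Db gives a major ninth.

major 9th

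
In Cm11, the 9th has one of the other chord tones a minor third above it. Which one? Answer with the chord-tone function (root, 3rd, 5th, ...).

Cm11: C-Eb-G-Bb-D-F.
The 9th is D. A minor third above D is F.
F is the chord's 11th.

11th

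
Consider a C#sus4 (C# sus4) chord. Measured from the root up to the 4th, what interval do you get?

P4

Spelling the chord: C#–F#–G#.
That puts C# below F#.
C# up to F# spans 4 letter names and 5 semitones — a perfect fourth.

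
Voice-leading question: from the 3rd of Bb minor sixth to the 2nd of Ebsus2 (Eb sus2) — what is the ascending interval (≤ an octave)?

The 3rd of Bb minor sixth is Db; the 2nd of Ebsus2 (Eb sus2) is F.
From Db to F is 4 semitones, exactly the major third.

major 3rd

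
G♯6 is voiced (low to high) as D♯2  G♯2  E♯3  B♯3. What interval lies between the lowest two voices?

Those voices are D♯2 and G♯2.
D♯ up to G♯ spans 4 letter names and 5 semitones — a perfect fourth.

perfect fourth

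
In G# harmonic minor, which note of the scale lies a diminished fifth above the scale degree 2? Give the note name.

E

The scale is G# A# B C# D# E F##.
The scale degree 2 is A#; a diminished fifth above that is E — scale degree 6.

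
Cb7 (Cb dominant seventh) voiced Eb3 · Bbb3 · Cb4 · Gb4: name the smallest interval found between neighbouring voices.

Adjacent intervals: Eb3→Bbb3 = diminished fifth; Bbb3→Cb4 = major second; Cb4→Gb4 = perfect fifth.
The smallest is Bbb3 to Cb4, a major second (2 semitones).

major second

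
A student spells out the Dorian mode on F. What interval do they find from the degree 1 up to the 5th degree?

The scale runs F G Ab Bb C D Eb.
So we need the interval from F up to C.
Counting 5 letters and 7 half steps from F gives a perfect fifth.

P5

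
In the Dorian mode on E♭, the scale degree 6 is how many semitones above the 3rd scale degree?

6

The scale is E♭ F G♭ A♭ B♭ C D♭.
G♭ up to C is an augmented fourth — 6 semitones.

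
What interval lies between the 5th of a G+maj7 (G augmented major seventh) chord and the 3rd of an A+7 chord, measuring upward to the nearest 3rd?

G+maj7 (G augmented major seventh) has D♯ as its 5th, and A+7 has C♯ as its 3rd.
From D♯ to C♯: 10 semitones over a seventh = minor.

minor 7th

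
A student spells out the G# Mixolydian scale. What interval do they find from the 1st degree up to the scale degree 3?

Spelling the G# Mixolydian scale: G# A# B# C# D# E# F#.
The 1st degree is G# and the scale degree 3 is B#.
Counting 3 letters and 4 half steps from G# gives a major third.

major third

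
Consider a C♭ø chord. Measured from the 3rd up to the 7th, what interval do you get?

perfect fifth

C♭m7b5: C♭-E𝄫-G𝄫-B𝄫.
The 3rd is E𝄫 and the 7th is B𝄫.
Counting 5 letters and 7 half steps from E𝄫 gives a perfect fifth.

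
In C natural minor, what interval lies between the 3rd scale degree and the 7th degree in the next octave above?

perfect 12th

Spelling C natural minor: C D Eb F G Ab Bb.
So we need the interval from Eb up to Bb.
Counting 12 letters and 19 half steps from Eb gives a perfect twelfth.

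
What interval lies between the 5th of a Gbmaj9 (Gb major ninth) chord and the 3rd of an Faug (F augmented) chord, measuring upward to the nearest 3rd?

augmented 5th

The 5th of Gbmaj9 (Gb major ninth) is Db; the 3rd of Faug (F augmented) is A.
5 letter names make it a fifth; at 8 semitones (a half step wider than perfect) the quality is augmented.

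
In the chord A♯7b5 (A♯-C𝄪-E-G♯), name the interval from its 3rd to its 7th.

diminished 5th

That puts C𝄪 below G♯.
From C𝄪 to G♯: 6 semitones over a fifth = diminished.
This 3–7 tritone is the characteristic tension at the heart of the dominant sound.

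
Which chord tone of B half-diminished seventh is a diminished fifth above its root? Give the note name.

F

The chord tones of Bø (B half-diminished seventh) are B–D–F–A.
The root is B. A diminished fifth above B is F.
F is the chord's 5th.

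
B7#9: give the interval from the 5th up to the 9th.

augmented fifth

The chord tones of B7#9 are B D# F# A C##.
The 5th is F# and the 9th is C##.
From F# to C##: 8 semitones over a fifth = augmented.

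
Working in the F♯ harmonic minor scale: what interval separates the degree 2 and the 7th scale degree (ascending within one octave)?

M6

Spelling the F♯ harmonic minor scale: F♯ G♯ A B C♯ D E♯.
That puts G♯ below E♯.
G♯ up to E♯ spans 6 letter names and 9 semitones — a major sixth.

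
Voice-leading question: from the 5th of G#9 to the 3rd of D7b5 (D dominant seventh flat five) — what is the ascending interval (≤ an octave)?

minor third

G#9 has D# as its 5th, and D7b5 (D dominant seventh flat five) has F# as its 3rd.
From D# to F#: 3 semitones over a third = minor.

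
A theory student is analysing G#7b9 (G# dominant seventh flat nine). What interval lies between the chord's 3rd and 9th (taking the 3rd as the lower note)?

The chord tones of G#7b9 (G# dominant seventh flat nine) are G#–B#–D#–F#–A.
The 3rd is B# and the 9th is A.
From B# to A: 9 semitones over a seventh = diminished.

diminished seventh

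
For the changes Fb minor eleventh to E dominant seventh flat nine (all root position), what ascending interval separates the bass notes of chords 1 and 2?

The roots are Fb and E.
7 letter names make it a seventh; at 12 semitones (a half step wider than major) the quality is augmented.

augmented 7th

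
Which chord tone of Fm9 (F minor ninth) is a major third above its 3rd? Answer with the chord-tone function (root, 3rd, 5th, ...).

Spelling the chord: F-Ab-C-Eb-G.
The 3rd is Ab. A major third above Ab is C.
C is the chord's 5th.

5th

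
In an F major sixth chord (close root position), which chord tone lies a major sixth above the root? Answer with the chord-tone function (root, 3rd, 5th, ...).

6th

F6 (F major sixth): F–A–C–D.
The root is F. A major sixth above F is D.
D is the chord's 6th.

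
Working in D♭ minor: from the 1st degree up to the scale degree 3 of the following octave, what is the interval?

m10

Spelling D♭ minor: D♭ E♭ F♭ G♭ A♭ B𝄫 C♭.
The 1st degree is D♭ and the degree 3 (up an octave) is F♭.
10 letter names make it a tenth; at 15 semitones (a half step narrower than major) the quality is minor.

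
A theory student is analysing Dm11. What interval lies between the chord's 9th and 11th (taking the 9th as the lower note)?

Spelling the chord: D-F-A-C-E-G.
That puts E below G.
From E to G: 3 semitones over a third = minor.

minor 3rd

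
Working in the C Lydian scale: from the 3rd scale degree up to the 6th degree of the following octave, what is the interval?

perfect eleventh

The scale runs C D E F# G A B.
So we need the interval from E up to A.
E up to A spans 11 letter names and 17 semitones — a perfect eleventh.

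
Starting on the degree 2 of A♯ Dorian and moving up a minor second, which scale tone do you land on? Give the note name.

The scale is A♯ B♯ C♯ D♯ E♯ F𝄪 G♯.
The degree 2 is B♯; a minor second above that is C♯ — scale degree 3.

C#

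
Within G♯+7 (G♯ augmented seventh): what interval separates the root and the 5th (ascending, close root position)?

Spelling the chord: G♯–B♯–D𝄪–F♯.
The root is G♯ and the 5th is D𝄪.
G♯ up to D𝄪 is 8 semitones, a half step wider than a perfect fifth, so the interval is augmented.

A5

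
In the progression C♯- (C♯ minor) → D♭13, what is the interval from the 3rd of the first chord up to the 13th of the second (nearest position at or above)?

C♯- (C♯ minor) has E as its 3rd, and D♭13 has B♭ as its 13th.
5 letter names make it a fifth; at 6 semitones (a half step narrower than perfect) the quality is diminished.

diminished fifth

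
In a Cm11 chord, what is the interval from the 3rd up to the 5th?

major 3rd

Cm11: C, Eb, G, Bb, D, F.
3rd = Eb; 5th = G.
From Eb to G is 4 semitones, exactly the major third.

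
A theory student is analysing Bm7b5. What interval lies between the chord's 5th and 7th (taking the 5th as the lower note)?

major third

The chord tones of Bø7 (B half-diminished seventh) are B–D–F–A.
5th = F; 7th = A.
F up to A spans 3 letter names and 4 semitones — a major third.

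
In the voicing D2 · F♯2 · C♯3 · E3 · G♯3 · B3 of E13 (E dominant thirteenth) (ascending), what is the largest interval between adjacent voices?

Adjacent intervals: D2→F♯2 = major third; F♯2→C♯3 = perfect fifth; C♯3→E3 = minor third; E3→G♯3 = major third; G♯3→B3 = minor third.
The largest is F♯2 to C♯3, a perfect fifth (7 semitones).

P5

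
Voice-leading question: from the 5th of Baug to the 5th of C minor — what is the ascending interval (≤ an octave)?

diminished second

The 5th of Baug is F##; the 5th of C minor is G.
2 letter names make it a second; at 0 semitones (a whole step narrower than major) the quality is diminished.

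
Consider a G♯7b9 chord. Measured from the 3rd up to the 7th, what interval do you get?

Spelling the chord: G♯-B♯-D♯-F♯-A.
So we need the interval from B♯ up to F♯.
5 letter names make it a fifth; at 6 semitones (a half step narrower than perfect) the quality is diminished.

d5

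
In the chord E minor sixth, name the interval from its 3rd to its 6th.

The chord tones of Em6 are E–G–B–C#.
3rd = G; 6th = C#.
From G to C#: 6 semitones over a fourth = augmented.

augmented fourth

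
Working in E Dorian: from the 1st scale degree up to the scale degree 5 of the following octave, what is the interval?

perfect 12th

The scale runs E F# G A B C# D.
1st scale degree = E; 5th degree (up an octave) = B.
E up to B spans 12 letter names and 19 semitones — a perfect twelfth.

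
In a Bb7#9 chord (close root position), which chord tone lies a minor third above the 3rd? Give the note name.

F

The chord tones of Bb dominant seventh sharp nine are Bb D F Ab C#.
The 3rd is D. A minor third above D is F.
F is the chord's 5th.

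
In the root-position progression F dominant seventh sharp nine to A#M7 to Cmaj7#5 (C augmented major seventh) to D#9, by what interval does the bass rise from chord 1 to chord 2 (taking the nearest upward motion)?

The roots are F and A#.
3 letter names make it a third; at 5 semitones (a half step wider than major) the quality is augmented.

augmented third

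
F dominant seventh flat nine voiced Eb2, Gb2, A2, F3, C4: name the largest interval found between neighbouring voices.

minor sixth

Adjacent intervals: Eb2→Gb2 = minor third; Gb2→A2 = augmented second; A2→F3 = minor sixth; F3→C4 = perfect fifth.
The largest is A2 to F3, a minor sixth (8 semitones).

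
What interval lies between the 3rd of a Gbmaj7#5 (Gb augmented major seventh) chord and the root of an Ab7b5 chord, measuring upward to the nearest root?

The 3rd of Gbmaj7#5 (Gb augmented major seventh) is Bb; the root of Ab7b5 is Ab.
From Bb to Ab: 10 semitones over a seventh = minor.

m7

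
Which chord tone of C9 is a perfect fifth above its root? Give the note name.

The chord tones of C dominant ninth are C–E–G–B♭–D.
The root is C. A perfect fifth above C is G.
G is the chord's 5th.

G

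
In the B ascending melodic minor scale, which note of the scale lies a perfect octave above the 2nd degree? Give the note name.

C#

The scale is B C♯ D E F♯ G♯ A♯.
The 2nd degree is C♯; a perfect octave above that is C♯ — scale degree 2.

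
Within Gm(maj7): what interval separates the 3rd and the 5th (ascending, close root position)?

The chord tones of GmM7 (G minor-major seventh) are G–Bb–D–F#.
That puts Bb below D.
Counting 3 letters and 4 half steps from Bb gives a major third.

major third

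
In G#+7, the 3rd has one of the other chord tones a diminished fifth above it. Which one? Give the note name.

F#

Spelling the chord: G# B# D## F#.
The 3rd is B#. A diminished fifth above B# is F#.
F# is the chord's 7th.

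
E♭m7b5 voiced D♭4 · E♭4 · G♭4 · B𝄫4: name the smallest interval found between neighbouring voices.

Adjacent intervals: D♭4→E♭4 = major second; E♭4→G♭4 = minor third; G♭4→B𝄫4 = minor third.
The smallest is D♭4 to E♭4, a major second (2 semitones).

major 2nd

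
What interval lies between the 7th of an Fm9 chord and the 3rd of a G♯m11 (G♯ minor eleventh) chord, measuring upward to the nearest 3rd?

augmented fifth

The 7th of Fm9 is E♭; the 3rd of G♯m11 (G♯ minor eleventh) is B.
From E♭ to B: 8 semitones over a fifth = augmented.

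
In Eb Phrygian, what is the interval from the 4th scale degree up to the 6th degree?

Spelling Eb Phrygian: Eb Fb Gb Ab Bb Cb Db.
So we need the interval from Ab up to Cb.
Ab up to Cb is 3 semitones, a half step narrower than a major third, so the interval is minor.

minor 3rd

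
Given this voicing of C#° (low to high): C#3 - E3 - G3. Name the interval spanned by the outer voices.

diminished 5th

The outer voices are C#3 and G3.
From C# to G: 6 semitones over a fifth = diminished.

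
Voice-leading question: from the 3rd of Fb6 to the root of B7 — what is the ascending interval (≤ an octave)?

The 3rd of Fb6 is Ab; the root of B7 is B.
From Ab to B: 3 semitones over a second = augmented.

augmented second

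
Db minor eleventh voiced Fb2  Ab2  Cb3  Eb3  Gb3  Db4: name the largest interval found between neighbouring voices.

perfect fifth

Adjacent intervals: Fb2→Ab2 = major third; Ab2→Cb3 = minor third; Cb3→Eb3 = major third; Eb3→Gb3 = minor third; Gb3→Db4 = perfect fifth.
The largest is Gb3 to Db4, a perfect fifth (7 semitones).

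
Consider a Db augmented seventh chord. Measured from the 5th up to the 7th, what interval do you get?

d3

Dbaug7 is spelled Db, F, A, Cb.
So we need the interval from A up to Cb.
A up to Cb is 2 semitones, a whole step narrower than a major third, so the interval is diminished.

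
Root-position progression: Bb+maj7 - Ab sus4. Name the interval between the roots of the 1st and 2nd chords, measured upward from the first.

minor 7th

The roots are Bb and Ab.
7 letter names make it a seventh; at 10 semitones (a half step narrower than major) the quality is minor.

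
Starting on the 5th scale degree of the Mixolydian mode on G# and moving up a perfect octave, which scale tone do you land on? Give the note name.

The scale is G# A# B# C# D# E# F#.
The 5th scale degree is D#; a perfect octave above that is D# — scale degree 5.

D#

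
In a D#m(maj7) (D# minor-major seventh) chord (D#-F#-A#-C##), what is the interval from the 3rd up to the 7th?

augmented fifth

That puts F# below C##.
From F# to C##: 8 semitones over a fifth = augmented.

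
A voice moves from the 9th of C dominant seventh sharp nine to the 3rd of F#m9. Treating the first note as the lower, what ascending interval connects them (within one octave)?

C dominant seventh sharp nine has D# as its 9th, and F#m9 has A as its 3rd.
5 letter names make it a fifth; at 6 semitones (a half step narrower than perfect) the quality is diminished.

diminished fifth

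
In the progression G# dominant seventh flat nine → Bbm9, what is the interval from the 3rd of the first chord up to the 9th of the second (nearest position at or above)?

G# dominant seventh flat nine has B# as its 3rd, and Bbm9 has C as its 9th.
From B# to C: 0 semitones over a second = diminished.

diminished second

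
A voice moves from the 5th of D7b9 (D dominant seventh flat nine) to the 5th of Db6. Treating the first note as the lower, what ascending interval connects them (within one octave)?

The 5th of D7b9 (D dominant seventh flat nine) is A; the 5th of Db6 is Ab.
A up to Ab is 11 semitones, a half step narrower than a perfect octave, so the interval is diminished.

diminished octave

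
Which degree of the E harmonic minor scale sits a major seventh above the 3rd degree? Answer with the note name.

The scale is E F# G A B C D#.
The 3rd degree is G; a major seventh above that is F# — scale degree 2.

F#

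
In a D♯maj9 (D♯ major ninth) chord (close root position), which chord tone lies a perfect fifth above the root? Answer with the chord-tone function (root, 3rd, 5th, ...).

5th

D♯maj9: D♯ F𝄪 A♯ C𝄪 E♯.
The root is D♯. A perfect fifth above D♯ is A♯.
A♯ is the chord's 5th.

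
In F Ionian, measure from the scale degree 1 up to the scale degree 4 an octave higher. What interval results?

The scale runs F G A Bb C D E.
Scale degree 1 = F; degree 4 (up an octave) = Bb.
F up to Bb spans 11 letter names and 17 semitones — a perfect eleventh.

perfect eleventh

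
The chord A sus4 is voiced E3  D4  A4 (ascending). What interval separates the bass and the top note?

P11

The outer voices are E3 and A4.
From E to A is 17 semitones, exactly the perfect eleventh.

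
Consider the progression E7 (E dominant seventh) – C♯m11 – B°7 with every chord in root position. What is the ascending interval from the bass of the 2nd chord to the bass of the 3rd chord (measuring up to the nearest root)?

minor 7th

The roots are C♯ and B.
C♯ up to B is 10 semitones, a half step narrower than a major seventh, so the interval is minor.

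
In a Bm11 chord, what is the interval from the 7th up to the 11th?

Spelling the chord: B–D–F♯–A–C♯–E.
That puts A below E.
Counting 5 letters and 7 half steps from A gives a perfect fifth.

perfect fifth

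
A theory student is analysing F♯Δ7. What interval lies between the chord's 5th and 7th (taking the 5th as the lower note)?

The chord tones of F♯M7 are F♯–A♯–C♯–E♯.
The 5th is C♯ and the 7th is E♯.
C♯ up to E♯ spans 3 letter names and 4 semitones — a major third.

major third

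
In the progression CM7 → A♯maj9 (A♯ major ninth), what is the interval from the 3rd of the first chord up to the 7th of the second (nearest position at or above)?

augmented third

The 3rd of CM7 is E; the 7th of A♯maj9 (A♯ major ninth) is G𝄪.
From E to G𝄪: 5 semitones over a third = augmented.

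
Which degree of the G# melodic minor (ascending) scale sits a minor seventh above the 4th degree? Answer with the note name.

B

The scale is G# A# B C# D# E# F##.
The 4th degree is C#; a minor seventh above that is B — scale degree 3.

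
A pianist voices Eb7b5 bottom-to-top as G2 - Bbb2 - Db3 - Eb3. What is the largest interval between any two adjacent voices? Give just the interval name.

major third

Adjacent intervals: G2→Bbb2 = diminished third; Bbb2→Db3 = major third; Db3→Eb3 = major second.
The largest is Bbb2 to Db3, a major third (4 semitones).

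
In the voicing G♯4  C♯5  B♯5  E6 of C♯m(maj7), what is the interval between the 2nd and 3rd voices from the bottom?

Those voices are C♯5 and B♯5.
C♯ up to B♯ spans 7 letter names and 11 semitones — a major seventh.

major 7th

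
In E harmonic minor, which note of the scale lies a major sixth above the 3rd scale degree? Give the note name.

The scale is E F♯ G A B C D♯.
The 3rd scale degree is G; a major sixth above that is E — scale degree 1.

E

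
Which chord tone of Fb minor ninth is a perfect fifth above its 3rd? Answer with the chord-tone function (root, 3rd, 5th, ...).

7th

Fbmin9 is spelled Fb–Abb–Cb–Ebb–Gb.
The 3rd is Abb. A perfect fifth above Abb is Ebb.
Ebb is the chord's 7th.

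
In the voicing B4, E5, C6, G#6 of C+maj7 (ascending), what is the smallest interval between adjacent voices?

perfect 4th

Adjacent intervals: B4→E5 = perfect fourth; E5→C6 = minor sixth; C6→G#6 = augmented fifth.
The smallest is B4 to E5, a perfect fourth (5 semitones).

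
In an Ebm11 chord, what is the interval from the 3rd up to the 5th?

Eb minor eleventh: Eb–Gb–Bb–Db–F–Ab.
3rd = Gb; 5th = Bb.
Counting 3 letters and 4 half steps from Gb gives a major third.

major third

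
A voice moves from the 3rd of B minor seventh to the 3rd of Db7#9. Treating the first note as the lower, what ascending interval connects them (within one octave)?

The 3rd of B minor seventh is D; the 3rd of Db7#9 is F.
D up to F is 3 semitones, a half step narrower than a major third, so the interval is minor.

minor 3rd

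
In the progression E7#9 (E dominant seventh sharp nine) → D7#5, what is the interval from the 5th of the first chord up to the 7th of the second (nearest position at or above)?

minor second

E7#9 (E dominant seventh sharp nine) has B as its 5th, and D7#5 has C as its 7th.
2 letter names make it a second; at 1 semitone (a half step narrower than major) the quality is minor.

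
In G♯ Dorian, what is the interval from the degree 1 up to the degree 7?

minor 7th

The scale runs G♯ A♯ B C♯ D♯ E♯ F♯.
So we need the interval from G♯ up to F♯.
G♯ up to F♯ is 10 semitones, a half step narrower than a major seventh, so the interval is minor.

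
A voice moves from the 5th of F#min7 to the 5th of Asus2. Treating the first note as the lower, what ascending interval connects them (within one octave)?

The 5th of F#min7 is C#; the 5th of Asus2 is E.
From C# to E: 3 semitones over a third = minor.

minor third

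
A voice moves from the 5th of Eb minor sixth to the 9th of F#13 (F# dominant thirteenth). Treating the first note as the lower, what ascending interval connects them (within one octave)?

augmented sixth

The 5th of Eb minor sixth is Bb; the 9th of F#13 (F# dominant thirteenth) is G#.
From Bb to G#: 10 semitones over a sixth = augmented.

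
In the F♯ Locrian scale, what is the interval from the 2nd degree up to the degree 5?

perfect 4th

Spelling the F♯ Locrian scale: F♯ G A B C D E.
2nd degree = G; scale degree 5 = C.
Counting 4 letters and 5 half steps from G gives a perfect fourth.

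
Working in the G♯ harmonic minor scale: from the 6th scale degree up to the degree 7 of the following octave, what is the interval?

augmented ninth

Spelling the G♯ harmonic minor scale: G♯ A♯ B C♯ D♯ E F𝄪.
So we need the interval from E up to F𝄪.
From E to F𝄪: 15 semitones over a ninth = augmented.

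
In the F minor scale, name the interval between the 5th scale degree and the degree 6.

minor second

Spelling the F minor scale: F G Ab Bb C Db Eb.
So we need the interval from C up to Db.
2 letter names make it a second; at 1 semitone (a half step narrower than major) the quality is minor.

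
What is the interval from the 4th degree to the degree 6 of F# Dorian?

F# dorian: F# G# A B C# D# E.
4th degree = B; degree 6 = D#.
From B to D# is 4 semitones, exactly the major third.

major third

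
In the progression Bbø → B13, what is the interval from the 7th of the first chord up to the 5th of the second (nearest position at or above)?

A6

The 7th of Bbø is Ab; the 5th of B13 is F#.
From Ab to F#: 10 semitones over a sixth = augmented.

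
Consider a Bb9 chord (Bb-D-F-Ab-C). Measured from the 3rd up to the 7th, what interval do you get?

3rd = D; 7th = Ab.
5 letter names make it a fifth; at 6 semitones (a half step narrower than perfect) the quality is diminished.
That tritone between 3rd and 7th is what gives the dominant seventh its pull toward resolution.

d5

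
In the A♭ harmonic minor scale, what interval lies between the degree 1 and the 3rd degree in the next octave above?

minor tenth

The scale runs A♭ B♭ C♭ D♭ E♭ F♭ G.
Degree 1 = A♭; 3rd degree (up an octave) = C♭.
A♭ up to C♭ is 15 semitones, a half step narrower than a major tenth, so the interval is minor.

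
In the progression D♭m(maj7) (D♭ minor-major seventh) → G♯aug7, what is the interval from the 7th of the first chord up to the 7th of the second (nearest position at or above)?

A4

D♭m(maj7) (D♭ minor-major seventh) has C as its 7th, and G♯aug7 has F♯ as its 7th.
C up to F♯ is 6 semitones, a half step wider than a perfect fourth, so the interval is augmented.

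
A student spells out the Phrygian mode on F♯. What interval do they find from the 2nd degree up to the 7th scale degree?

Spelling the Phrygian mode on F♯: F♯ G A B C♯ D E.
2nd degree = G; scale degree 7 = E.
G up to E spans 6 letter names and 9 semitones — a major sixth.

major 6th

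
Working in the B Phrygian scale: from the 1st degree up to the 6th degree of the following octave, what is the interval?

The scale runs B C D E F♯ G A.
That puts B below G.
13 letter names make it a thirteenth; at 20 semitones (a half step narrower than major) the quality is minor.

minor thirteenth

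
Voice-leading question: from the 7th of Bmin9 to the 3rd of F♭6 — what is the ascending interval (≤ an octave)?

Bmin9 has A as its 7th, and F♭6 has A♭ as its 3rd.
8 letter names make it an octave; at 11 semitones (a half step narrower than perfect) the quality is diminished.

diminished octave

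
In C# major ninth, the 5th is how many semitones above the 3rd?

3

Spelling the chord: C# E# G# B# D#.
E# to G# is a minor third: 3 semitones.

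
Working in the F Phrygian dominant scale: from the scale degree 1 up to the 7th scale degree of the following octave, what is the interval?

minor 14th

The scale runs F Gb A Bb C Db Eb.
That puts F below Eb.
14 letter names make it a fourteenth; at 22 semitones (a half step narrower than major) the quality is minor.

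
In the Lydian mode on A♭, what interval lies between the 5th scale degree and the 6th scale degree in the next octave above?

A♭ lydian: A♭ B♭ C D E♭ F G.
So we need the interval from E♭ up to F.
E♭ up to F spans 9 letter names and 14 semitones — a major ninth.

major ninth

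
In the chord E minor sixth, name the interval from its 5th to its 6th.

M2

The chord tones of Emin6 (E minor sixth) are E, G, B, C♯.
So we need the interval from B up to C♯.
B up to C♯ spans 2 letter names and 2 semitones — a major second.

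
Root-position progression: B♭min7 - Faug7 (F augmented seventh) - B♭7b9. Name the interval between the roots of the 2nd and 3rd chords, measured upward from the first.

perfect fourth

The roots are F and B♭.
F up to B♭ spans 4 letter names and 5 semitones — a perfect fourth.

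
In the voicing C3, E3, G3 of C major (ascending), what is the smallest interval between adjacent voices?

minor 3rd

Adjacent intervals: C3→E3 = major third; E3→G3 = minor third.
The smallest is E3 to G3, a minor third (3 semitones).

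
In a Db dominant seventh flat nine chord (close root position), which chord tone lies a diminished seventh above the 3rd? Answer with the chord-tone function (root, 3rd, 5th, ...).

Db7b9 is spelled Db, F, Ab, Cb, Ebb.
The 3rd is F. A diminished seventh above F is Ebb.
Ebb is the chord's 9th.

9th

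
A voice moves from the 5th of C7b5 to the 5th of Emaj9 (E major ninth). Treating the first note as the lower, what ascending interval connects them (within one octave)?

The 5th of C7b5 is G♭; the 5th of Emaj9 (E major ninth) is B.
From G♭ to B: 5 semitones over a third = augmented.

augmented 3rd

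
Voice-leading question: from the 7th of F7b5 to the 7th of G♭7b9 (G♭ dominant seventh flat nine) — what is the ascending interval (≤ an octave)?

The 7th of F7b5 is E♭; the 7th of G♭7b9 (G♭ dominant seventh flat nine) is F♭.
E♭ up to F♭ is 1 semitone, a half step narrower than a major second, so the interval is minor.

minor second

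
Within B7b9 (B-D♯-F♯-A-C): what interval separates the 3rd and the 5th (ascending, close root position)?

The 3rd is D♯ and the 5th is F♯.
D♯ up to F♯ is 3 semitones, a half step narrower than a major third, so the interval is minor.

minor third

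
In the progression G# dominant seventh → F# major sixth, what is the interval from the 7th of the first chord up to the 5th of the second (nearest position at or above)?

The 7th of G# dominant seventh is F#; the 5th of F# major sixth is C#.
Counting 5 letters and 7 half steps from F# gives a perfect fifth.

perfect fifth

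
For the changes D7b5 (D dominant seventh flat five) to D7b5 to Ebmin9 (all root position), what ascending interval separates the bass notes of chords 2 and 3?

The roots are D and Eb.
From D to Eb: 1 semitone over a second = minor.

minor second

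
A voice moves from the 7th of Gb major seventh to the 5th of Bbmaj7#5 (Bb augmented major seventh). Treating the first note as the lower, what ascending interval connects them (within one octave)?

A1

Gb major seventh has F as its 7th, and Bbmaj7#5 (Bb augmented major seventh) has F# as its 5th.
From F to F#: 1 semitone over a unison = augmented.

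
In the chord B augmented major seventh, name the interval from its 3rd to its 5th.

Bmaj7#5 is spelled B D# F## A#.
3rd = D#; 5th = F##.
D# up to F## spans 3 letter names and 4 semitones — a major third.

major third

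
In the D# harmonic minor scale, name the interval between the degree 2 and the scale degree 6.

D# harmonic minor: D# E# F# G# A# B C##.
Degree 2 = E#; 6th scale degree = B.
5 letter names make it a fifth; at 6 semitones (a half step narrower than perfect) the quality is diminished.

diminished fifth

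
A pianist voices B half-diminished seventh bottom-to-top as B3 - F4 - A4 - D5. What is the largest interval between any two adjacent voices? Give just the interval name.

diminished fifth

Adjacent intervals: B3→F4 = diminished fifth; F4→A4 = major third; A4→D5 = perfect fourth.
The largest is B3 to F4, a diminished fifth (6 semitones).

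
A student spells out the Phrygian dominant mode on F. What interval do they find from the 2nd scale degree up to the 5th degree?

F phrygian dominant: F Gb A Bb C Db Eb.
That puts Gb below C.
Gb up to C is 6 semitones, a half step wider than a perfect fourth, so the interval is augmented.

augmented fourth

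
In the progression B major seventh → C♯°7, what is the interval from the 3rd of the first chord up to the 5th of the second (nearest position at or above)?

The 3rd of B major seventh is D♯; the 5th of C♯°7 is G.
D♯ up to G is 4 semitones, a half step narrower than a perfect fourth, so the interval is diminished.

diminished fourth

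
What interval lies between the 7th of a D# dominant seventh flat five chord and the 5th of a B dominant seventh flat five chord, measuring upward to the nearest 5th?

diminished 4th

The 7th of D# dominant seventh flat five is C#; the 5th of B dominant seventh flat five is F.
From C# to F: 4 semitones over a fourth = diminished.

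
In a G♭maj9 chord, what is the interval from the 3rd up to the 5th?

minor third

G♭maj9 is spelled G♭ B♭ D♭ F A♭.
So we need the interval from B♭ up to D♭.
From B♭ to D♭: 3 semitones over a third = minor.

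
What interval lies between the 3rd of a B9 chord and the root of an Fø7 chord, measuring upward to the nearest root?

The 3rd of B9 is D#; the root of Fø7 is F.
3 letter names make it a third; at 2 semitones (a whole step narrower than major) the quality is diminished.

diminished third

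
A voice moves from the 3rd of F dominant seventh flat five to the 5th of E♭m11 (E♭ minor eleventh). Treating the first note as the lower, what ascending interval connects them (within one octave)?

minor second

The 3rd of F dominant seventh flat five is A; the 5th of E♭m11 (E♭ minor eleventh) is B♭.
From A to B♭: 1 semitone over a second = minor.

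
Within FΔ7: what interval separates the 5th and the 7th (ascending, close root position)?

FΔ7 (F major seventh) is spelled F-A-C-E.
The 5th is C and the 7th is E.
From C to E is 4 semitones, exactly the major third.

M3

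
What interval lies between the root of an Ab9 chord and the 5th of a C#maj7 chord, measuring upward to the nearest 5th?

augmented seventh

The root of Ab9 is Ab; the 5th of C#maj7 is G#.
7 letter names make it a seventh; at 12 semitones (a half step wider than major) the quality is augmented.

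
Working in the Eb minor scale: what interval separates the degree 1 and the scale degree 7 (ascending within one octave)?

m7

Eb natural minor: Eb F Gb Ab Bb Cb Db.
So we need the interval from Eb up to Db.
From Eb to Db: 10 semitones over a seventh = minor.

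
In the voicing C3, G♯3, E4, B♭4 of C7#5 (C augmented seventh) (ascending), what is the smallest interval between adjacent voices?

Adjacent intervals: C3→G♯3 = augmented fifth; G♯3→E4 = minor sixth; E4→B♭4 = diminished fifth.
The smallest is E4 to B♭4, a diminished fifth (6 semitones).

diminished 5th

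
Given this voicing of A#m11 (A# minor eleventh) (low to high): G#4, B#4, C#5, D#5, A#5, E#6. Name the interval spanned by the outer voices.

major 13th

The outer voices are G#4 and E#6.
Counting 13 letters and 21 half steps from G# gives a major thirteenth.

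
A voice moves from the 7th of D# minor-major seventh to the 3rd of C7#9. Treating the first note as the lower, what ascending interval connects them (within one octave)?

diminished 3rd

The 7th of D# minor-major seventh is C##; the 3rd of C7#9 is E.
C## up to E is 2 semitones, a whole step narrower than a major third, so the interval is diminished.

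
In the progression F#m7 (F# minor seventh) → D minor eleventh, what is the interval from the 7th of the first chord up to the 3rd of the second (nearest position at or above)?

minor second

F#m7 (F# minor seventh) has E as its 7th, and D minor eleventh has F as its 3rd.
From E to F: 1 semitone over a second = minor.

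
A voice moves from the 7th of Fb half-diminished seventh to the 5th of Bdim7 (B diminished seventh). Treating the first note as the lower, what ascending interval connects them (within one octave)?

augmented second

Fb half-diminished seventh has Ebb as its 7th, and Bdim7 (B diminished seventh) has F as its 5th.
From Ebb to F: 3 semitones over a second = augmented.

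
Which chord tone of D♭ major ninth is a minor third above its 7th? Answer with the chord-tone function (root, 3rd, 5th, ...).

9th

D♭maj9 is spelled D♭, F, A♭, C, E♭.
The 7th is C. A minor third above C is E♭.
E♭ is the chord's 9th.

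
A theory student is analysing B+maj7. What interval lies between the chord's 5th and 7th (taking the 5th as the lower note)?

Bmaj7#5: B–D#–F##–A#.
So we need the interval from F## up to A#.
F## up to A# is 3 semitones, a half step narrower than a major third, so the interval is minor.

minor third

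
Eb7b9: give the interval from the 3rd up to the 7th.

Eb7b9 (Eb dominant seventh flat nine): Eb-G-Bb-Db-Fb.
3rd = G; 7th = Db.
5 letter names make it a fifth; at 6 semitones (a half step narrower than perfect) the quality is diminished.
This 3–7 tritone is the characteristic tension at the heart of the dominant sound.

diminished fifth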